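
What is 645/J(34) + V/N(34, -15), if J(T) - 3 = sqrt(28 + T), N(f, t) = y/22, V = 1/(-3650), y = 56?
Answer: -197757583/5416600 + 645*sqrt(62)/53 ≈ 59.316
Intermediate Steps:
V = -1/3650 ≈ -0.00027397
N(f, t) = 28/11 (N(f, t) = 56/22 = 56*(1/22) = 28/11)
J(T) = 3 + sqrt(28 + T)
645/J(34) + V/N(34, -15) = 645/(3 + sqrt(28 + 34)) - 1/(3650*28/11) = 645/(3 + sqrt(62)) - 1/3650*11/28 = 645/(3 + sqrt(62)) - 11/102200 = -11/102200 + 645/(3 + sqrt(62))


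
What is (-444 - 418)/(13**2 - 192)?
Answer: 862/23 ≈ 37.478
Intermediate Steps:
(-444 - 418)/(13**2 - 192) = -862/(169 - 192) = -862/(-23) = -862*(-1/23) = 862/23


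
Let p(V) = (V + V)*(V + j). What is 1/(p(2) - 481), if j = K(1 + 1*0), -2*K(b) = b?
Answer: -1/475 ≈ -0.0021053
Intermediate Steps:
K(b) = -b/2
j = -1/2 (j = -(1 + 1*0)/2 = -(1 + 0)/2 = -1/2*1 = -1/2 ≈ -0.50000)
p(V) = 2*V*(-1/2 + V) (p(V) = (V + V)*(V - 1/2) = (2*V)*(-1/2 + V) = 2*V*(-1/2 + V))
1/(p(2) - 481) = 1/(2*(-1 + 2*2) - 481) = 1/(2*(-1 + 4) - 481) = 1/(2*3 - 481) = 1/(6 - 481) = 1/(-475) = -1/475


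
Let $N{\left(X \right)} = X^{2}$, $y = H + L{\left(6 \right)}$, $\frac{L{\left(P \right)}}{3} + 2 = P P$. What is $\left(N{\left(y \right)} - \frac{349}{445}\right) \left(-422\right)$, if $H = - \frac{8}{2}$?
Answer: $- \frac{1803387882}{445} \approx -4.0526 \cdot 10^{6}$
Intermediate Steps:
$L{\left(P \right)} = -6 + 3 P^{2}$ ($L{\left(P \right)} = -6 + 3 P P = -6 + 3 P^{2}$)
$H = -4$ ($H = \left(-8\right) \frac{1}{2} = -4$)
$y = 98$ ($y = -4 - \left(6 - 3 \cdot 6^{2}\right) = -4 + \left(-6 + 3 \cdot 36\right) = -4 + \left(-6 + 108\right) = -4 + 102 = 98$)
$\left(N{\left(y \right)} - \frac{349}{445}\right) \left(-422\right) = \left(98^{2} - \frac{349}{445}\right) \left(-422\right) = \left(9604 - \frac{349}{445}\right) \left(-422\right) = \frac{4273431}{445} \left(-422\right) = - \frac{1803387882}{445}$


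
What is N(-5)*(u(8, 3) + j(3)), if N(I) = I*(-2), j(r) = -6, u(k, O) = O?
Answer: -30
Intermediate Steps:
N(I) = -2*I
N(-5)*(u(8, 3) + j(3)) = (-2*(-5))*(3 - 6) = 10*(-3) = -30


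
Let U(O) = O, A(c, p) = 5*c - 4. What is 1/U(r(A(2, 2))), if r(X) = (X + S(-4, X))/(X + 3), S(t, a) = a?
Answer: 3/4 ≈ 0.75000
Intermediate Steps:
A(c, p) = -4 + 5*c
r(X) = 2*X/(3 + X) (r(X) = (X + X)/(X + 3) = (2*X)/(3 + X) = 2*X/(3 + X))
1/U(r(A(2, 2))) = 1/(2*(-4 + 5*2)/(3 + (-4 + 5*2))) = 1/(2*(-4 + 10)/(3 + (-4 + 10))) = 1/(2*6/(3 + 6)) = 1/(2*6/9) = 1/(2*6*(1/9)) = 1/(4/3) = 3/4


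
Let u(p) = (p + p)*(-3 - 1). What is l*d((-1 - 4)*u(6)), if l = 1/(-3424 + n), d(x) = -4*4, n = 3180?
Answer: 4/61 ≈ 0.065574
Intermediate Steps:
u(p) = -8*p (u(p) = (2*p)*(-4) = -8*p)
d(x) = -16
l = -1/244 (l = 1/(-3424 + 3180) = 1/(-244) = -1/244 ≈ -0.0040984)
l*d((-1 - 4)*u(6)) = -1/244*(-16) = 4/61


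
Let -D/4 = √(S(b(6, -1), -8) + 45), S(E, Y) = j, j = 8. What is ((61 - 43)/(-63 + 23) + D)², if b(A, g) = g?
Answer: 339281/400 + 18*√53/5 ≈ 874.41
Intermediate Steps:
S(E, Y) = 8
D = -4*√53 (D = -4*√(8 + 45) = -4*√53 ≈ -29.120)
((61 - 43)/(-63 + 23) + D)² = ((61 - 43)/(-63 + 23) - 4*√53)² = (18/(-40) - 4*√53)² = (18*(-1/40) - 4*√53)² = (-9/20 - 4*√53)²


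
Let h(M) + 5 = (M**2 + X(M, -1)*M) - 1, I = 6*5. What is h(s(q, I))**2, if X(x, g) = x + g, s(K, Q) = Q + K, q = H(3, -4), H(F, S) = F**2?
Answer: 8982009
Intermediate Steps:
I = 30
q = 9 (q = 3**2 = 9)
s(K, Q) = K + Q
X(x, g) = g + x
h(M) = -6 + M**2 + M*(-1 + M) (h(M) = -5 + ((M**2 + (-1 + M)*M) - 1) = -5 + ((M**2 + M*(-1 + M)) - 1) = -5 + (-1 + M**2 + M*(-1 + M)) = -6 + M**2 + M*(-1 + M))
h(s(q, I))**2 = (-6 - (9 + 30) + 2*(9 + 30)**2)**2 = (-6 - 1*39 + 2*39**2)**2 = (-6 - 39 + 2*1521)**2 = (-6 - 39 + 3042)**2 = 2997**2 = 8982009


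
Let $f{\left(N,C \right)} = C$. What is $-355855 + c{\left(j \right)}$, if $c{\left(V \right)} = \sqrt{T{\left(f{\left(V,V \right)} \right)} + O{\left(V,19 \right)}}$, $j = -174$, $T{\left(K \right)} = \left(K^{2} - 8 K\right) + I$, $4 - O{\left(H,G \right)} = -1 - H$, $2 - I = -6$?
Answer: $-355855 + 7 \sqrt{643} \approx -3.5568 \cdot 10^{5}$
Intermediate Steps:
$I = 8$ ($I = 2 - -6 = 2 + 6 = 8$)
$O{\left(H,G \right)} = 5 + H$ ($O{\left(H,G \right)} = 4 - \left(-1 - H\right) = 4 + \left(1 + H\right) = 5 + H$)
$T{\left(K \right)} = 8 + K^{2} - 8 K$ ($T{\left(K \right)} = \left(K^{2} - 8 K\right) + 8 = 8 + K^{2} - 8 K$)
$c{\left(V \right)} = \sqrt{13 + V^{2} - 7 V}$ ($c{\left(V \right)} = \sqrt{\left(8 + V^{2} - 8 V\right) + \left(5 + V\right)} = \sqrt{13 + V^{2} - 7 V}$)
$-355855 + c{\left(j \right)} = -355855 + \sqrt{13 + \left(-174\right)^{2} - -1218} = -355855 + \sqrt{13 + 30276 + 1218} = -355855 + \sqrt{31507} = -355855 + 7 \sqrt{643}$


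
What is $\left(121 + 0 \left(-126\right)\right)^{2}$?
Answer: $14641$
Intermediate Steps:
$\left(121 + 0 \left(-126\right)\right)^{2} = \left(121 + 0\right)^{2} = 121^{2} = 14641$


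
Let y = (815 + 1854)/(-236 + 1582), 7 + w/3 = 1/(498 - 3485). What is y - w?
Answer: 92406883/4020502 ≈ 22.984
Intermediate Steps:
w = -62730/2987 (w = -21 + 3/(498 - 3485) = -21 + 3/(-2987) = -21 + 3*(-1/2987) = -21 - 3/2987 = -62730/2987 ≈ -21.001)
y = 2669/1346 ≈ 1.9829
y - w = 2669/1346 - 1*(-62730/2987) = 2669/1346 + 62730/2987 = 92406883/4020502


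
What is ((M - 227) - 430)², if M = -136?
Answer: 628849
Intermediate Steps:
((M - 227) - 430)² = ((-136 - 227) - 430)² = (-363 - 430)² = (-793)² = 628849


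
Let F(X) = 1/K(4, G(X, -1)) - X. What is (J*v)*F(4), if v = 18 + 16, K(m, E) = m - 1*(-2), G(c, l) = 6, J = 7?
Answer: -2737/3 ≈ -912.33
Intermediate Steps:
K(m, E) = 2 + m (K(m, E) = m + 2 = 2 + m)
v = 34
F(X) = ⅙ - X (F(X) = 1/(2 + 4) - X = 1/6 - X = ⅙ - X)
(J*v)*F(4) = (7*34)*(⅙ - 1*4) = 238*(⅙ - 4) = 238*(-23/6) = -2737/3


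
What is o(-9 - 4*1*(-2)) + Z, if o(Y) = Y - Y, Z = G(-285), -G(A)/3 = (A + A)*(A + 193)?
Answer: -157320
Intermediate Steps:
G(A) = -6*A*(193 + A) (G(A) = -3*(A + A)*(A + 193) = -3*2*A*(193 + A) = -6*A*(193 + A))
Z = -157320 (Z = -6*(-285)*(193 - 285) = -6*(-285)*(-92) = -157320)
o(Y) = 0
o(-9 - 4*1*(-2)) + Z = 0 - 157320 = -157320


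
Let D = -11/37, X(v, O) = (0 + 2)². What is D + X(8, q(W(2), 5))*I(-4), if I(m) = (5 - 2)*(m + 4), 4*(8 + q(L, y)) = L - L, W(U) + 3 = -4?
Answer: -11/37 ≈ -0.29730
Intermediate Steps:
W(U) = -7 (W(U) = -3 - 4 = -7)
q(L, y) = -8 (q(L, y) = -8 + (L - L)/4 = -8 + (¼)*0 = -8 + 0 = -8)
X(v, O) = 4 (X(v, O) = 2² = 4)
I(m) = 12 + 3*m (I(m) = 3*(4 + m) = 12 + 3*m)
D = -11/37 (D = -11*1/37 = -11/37 ≈ -0.29730)
D + X(8, q(W(2), 5))*I(-4) = -11/37 + 4*(12 + 3*(-4)) = -11/37 + 4*(12 - 12) = -11/37 + 4*0 = -11/37 + 0 = -11/37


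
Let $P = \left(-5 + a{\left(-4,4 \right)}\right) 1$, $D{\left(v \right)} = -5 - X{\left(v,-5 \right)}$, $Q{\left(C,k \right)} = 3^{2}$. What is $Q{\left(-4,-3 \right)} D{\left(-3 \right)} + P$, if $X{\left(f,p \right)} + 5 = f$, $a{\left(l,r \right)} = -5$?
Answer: $17$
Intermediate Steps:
$Q{\left(C,k \right)} = 9$
$X{\left(f,p \right)} = -5 + f$
$D{\left(v \right)} = - v$ ($D{\left(v \right)} = -5 - \left(-5 + v\right) = - v$)
$P = -10$ ($P = \left(-5 - 5\right) 1 = \left(-10\right) 1 = -10$)
$Q{\left(-4,-3 \right)} D{\left(-3 \right)} + P = 9 \left(\left(-1\right) \left(-3\right)\right) - 10 = 9 \cdot 3 - 10 = 27 - 10 = 17$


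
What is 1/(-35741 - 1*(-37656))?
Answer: 1/1915 ≈ 0.00052219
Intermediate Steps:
1/(-35741 - 1*(-37656)) = 1/(-35741 + 37656) = 1/1915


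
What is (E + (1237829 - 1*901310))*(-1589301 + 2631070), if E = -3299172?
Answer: -3086400053157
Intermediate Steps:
(E + (1237829 - 1*901310))*(-1589301 + 2631070) = (-3299172 + (1237829 - 1*901310))*(-1589301 + 2631070) = (-3299172 + (1237829 - 901310))*1041769 = (-3299172 + 336519)*1041769 = -2962653*1041769 = -3086400053157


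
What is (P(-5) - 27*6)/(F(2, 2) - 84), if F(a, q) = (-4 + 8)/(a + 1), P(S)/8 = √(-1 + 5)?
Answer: 219/124 ≈ 1.7661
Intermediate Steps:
P(S) = 16 (P(S) = 8*√(-1 + 5) = 8*√4 = 8*2 = 16)
F(a, q) = 4/(1 + a)
(P(-5) - 27*6)/(F(2, 2) - 84) = (16 - 27*6)/(4/(1 + 2) - 84) = (16 - 162)/(4/3 - 84) = -146/(4*(⅓) - 84) = -146/(4/3 - 84) = -146/(-248/3) = -146*(-3/248) = 219/124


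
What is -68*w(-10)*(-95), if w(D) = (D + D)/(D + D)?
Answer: 6460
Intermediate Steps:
w(D) = 1 (w(D) = (2*D)/((2*D)) = (2*D)*(1/(2*D)) = 1)
-68*w(-10)*(-95) = -68*1*(-95) = -68*(-95) = 6460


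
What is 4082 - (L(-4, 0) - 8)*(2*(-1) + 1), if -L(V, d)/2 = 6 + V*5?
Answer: 4102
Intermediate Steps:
L(V, d) = -12 - 10*V (L(V, d) = -2*(6 + V*5) = -2*(6 + 5*V) = -12 - 10*V)
4082 - (L(-4, 0) - 8)*(2*(-1) + 1) = 4082 - ((-12 - 10*(-4)) - 8)*(2*(-1) + 1) = 4082 - ((-12 + 40) - 8)*(-2 + 1) = 4082 - (28 - 8)*(-1) = 4082 - 20*(-1) = 4082 - 1*(-20) = 4082 + 20 = 4102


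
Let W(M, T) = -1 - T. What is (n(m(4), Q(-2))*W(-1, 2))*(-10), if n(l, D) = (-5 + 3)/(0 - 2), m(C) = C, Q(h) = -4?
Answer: 30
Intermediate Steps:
n(l, D) = 1 (n(l, D) = -2/(-2) = -2*(-½) = 1)
(n(m(4), Q(-2))*W(-1, 2))*(-10) = (1*(-1 - 1*2))*(-10) = (1*(-1 - 2))*(-10) = (1*(-3))*(-10) = -3*(-10) = 30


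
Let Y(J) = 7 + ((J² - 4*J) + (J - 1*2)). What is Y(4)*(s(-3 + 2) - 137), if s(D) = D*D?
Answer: -1224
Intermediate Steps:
s(D) = D²
Y(J) = 5 + J² - 3*J (Y(J) = 7 + ((J² - 4*J) + (J - 2)) = 7 + ((J² - 4*J) + (-2 + J)) = 7 + (-2 + J² - 3*J) = 5 + J² - 3*J)
Y(4)*(s(-3 + 2) - 137) = (5 + 4² - 3*4)*((-3 + 2)² - 137) = (5 + 16 - 12)*((-1)² - 137) = 9*(1 - 137) = 9*(-136) = -1224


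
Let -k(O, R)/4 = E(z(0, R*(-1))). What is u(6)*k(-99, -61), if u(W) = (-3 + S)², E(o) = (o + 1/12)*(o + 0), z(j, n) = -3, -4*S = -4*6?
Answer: -315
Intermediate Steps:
S = 6 (S = -(-1)*6 = -¼*(-24) = 6)
E(o) = o*(1/12 + o) (E(o) = (o + 1/12)*o = (1/12 + o)*o = o*(1/12 + o))
k(O, R) = -35 (k(O, R) = -(-12)*(1/12 - 3) = -(-12)*(-35)/12 = -4*35/4 = -35)
u(W) = 9 (u(W) = (-3 + 6)² = 3² = 9)
u(6)*k(-99, -61) = 9*(-35) = -315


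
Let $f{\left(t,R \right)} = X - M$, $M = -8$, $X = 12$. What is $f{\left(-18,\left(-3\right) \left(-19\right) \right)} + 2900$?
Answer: $2920$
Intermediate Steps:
$f{\left(t,R \right)} = 20$ ($f{\left(t,R \right)} = 12 - -8 = 12 + 8 = 20$)
$f{\left(-18,\left(-3\right) \left(-19\right) \right)} + 2900 = 20 + 2900 = 2920$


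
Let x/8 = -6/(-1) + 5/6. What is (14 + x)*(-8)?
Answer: -1648/3 ≈ -549.33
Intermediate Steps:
x = 164/3 (x = 8*(-6/(-1) + 5/6) = 8*(-6*(-1) + 5*(⅙)) = 8*(6 + ⅚) = 8*(41/6) = 164/3 ≈ 54.667)
(14 + x)*(-8) = (14 + 164/3)*(-8) = (206/3)*(-8) = -1648/3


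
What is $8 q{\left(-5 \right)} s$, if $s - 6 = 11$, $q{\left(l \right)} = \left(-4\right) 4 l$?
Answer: $10880$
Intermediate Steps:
$q{\left(l \right)} = - 16 l$
$s = 17$ ($s = 6 + 11 = 17$)
$8 q{\left(-5 \right)} s = 8 \left(\left(-16\right) \left(-5\right)\right) 17 = 8 \cdot 80 \cdot 17 = 640 \cdot 17 = 10880$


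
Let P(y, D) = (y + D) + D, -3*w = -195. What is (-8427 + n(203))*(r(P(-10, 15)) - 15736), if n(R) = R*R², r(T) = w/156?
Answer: -394506809750/3 ≈ -1.3150e+11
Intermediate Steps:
w = 65 (w = -⅓*(-195) = 65)
P(y, D) = y + 2*D (P(y, D) = (D + y) + D = y + 2*D)
r(T) = 5/12 (r(T) = 65/156 = 65*(1/156) = 5/12)
n(R) = R³
(-8427 + n(203))*(r(P(-10, 15)) - 15736) = (-8427 + 203³)*(5/12 - 15736) = (-8427 + 8365427)*(-188827/12) = 8357000*(-188827/12) = -394506809750/3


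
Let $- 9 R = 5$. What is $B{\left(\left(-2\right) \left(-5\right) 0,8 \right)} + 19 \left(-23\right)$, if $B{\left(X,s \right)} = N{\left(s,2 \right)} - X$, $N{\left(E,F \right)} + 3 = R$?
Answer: $- \frac{3965}{9} \approx -440.56$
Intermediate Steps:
$R = - \frac{5}{9}$ ($R = \left(- \frac{1}{9}\right) 5 = - \frac{5}{9} \approx -0.55556$)
$N{\left(E,F \right)} = - \frac{32}{9}$ ($N{\left(E,F \right)} = -3 - \frac{5}{9} = - \frac{32}{9}$)
$B{\left(X,s \right)} = - \frac{32}{9} - X$
$B{\left(\left(-2\right) \left(-5\right) 0,8 \right)} + 19 \left(-23\right) = \left(- \frac{32}{9} - \left(-2\right) \left(-5\right) 0\right) + 19 \left(-23\right) = \left(- \frac{32}{9} - 10 \cdot 0\right) - 437 = \left(- \frac{32}{9} - 0\right) - 437 = \left(- \frac{32}{9} + 0\right) - 437 = - \frac{32}{9} - 437 = - \frac{3965}{9}$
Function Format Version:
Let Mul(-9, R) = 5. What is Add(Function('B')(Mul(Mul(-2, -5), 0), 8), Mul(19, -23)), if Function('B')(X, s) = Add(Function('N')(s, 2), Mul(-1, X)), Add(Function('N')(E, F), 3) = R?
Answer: Rational(-3965, 9) ≈ -440.56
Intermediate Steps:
R = Rational(-5, 9) (R = Mul(Rational(-1, 9), 5) = Rational(-5, 9) ≈ -0.55556)
Function('N')(E, F) = Rational(-32, 9) (Function('N')(E, F) = Add(-3, Rational(-5, 9)) = Rational(-32, 9))
Function('B')(X, s) = Add(Rational(-32, 9), Mul(-1, X))
Add(Function('B')(Mul(Mul(-2, -5), 0), 8), Mul(19, -23)) = Add(Add(Rational(-32, 9), Mul(-1, Mul(Mul(-2, -5), 0))), Mul(19, -23)) = Add(Add(Rational(-32, 9), Mul(-1, Mul(10, 0))), -437) = Add(Add(Rational(-32, 9), Mul(-1, 0)), -437) = Add(Add(Rational(-32, 9), 0), -437) = Add(Rational(-32, 9), -437) = Rational(-3965, 9)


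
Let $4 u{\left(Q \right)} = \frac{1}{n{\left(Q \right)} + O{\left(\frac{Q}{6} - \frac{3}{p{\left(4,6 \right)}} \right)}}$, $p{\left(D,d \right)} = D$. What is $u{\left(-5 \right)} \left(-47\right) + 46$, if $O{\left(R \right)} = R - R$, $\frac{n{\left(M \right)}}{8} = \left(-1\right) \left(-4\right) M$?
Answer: $\frac{29487}{640} \approx 46.073$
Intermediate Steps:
$n{\left(M \right)} = 32 M$ ($n{\left(M \right)} = 8 \left(-1\right) \left(-4\right) M = 8 \cdot 4 M = 32 M$)
$O{\left(R \right)} = 0$
$u{\left(Q \right)} = \frac{1}{128 Q}$ ($u{\left(Q \right)} = \frac{1}{4 \left(32 Q + 0\right)} = \frac{1}{4 \cdot 32 Q} = \frac{\frac{1}{32} \frac{1}{Q}}{4} = \frac{1}{128 Q}$)
$u{\left(-5 \right)} \left(-47\right) + 46 = \frac{1}{128 \left(-5\right)} \left(-47\right) + 46 = \frac{1}{128} \left(- \frac{1}{5}\right) \left(-47\right) + 46 = \left(- \frac{1}{640}\right) \left(-47\right) + 46 = \frac{47}{640} + 46 = \frac{29487}{640}$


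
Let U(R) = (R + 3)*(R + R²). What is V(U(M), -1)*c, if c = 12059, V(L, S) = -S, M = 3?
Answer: 12059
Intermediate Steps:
U(R) = (3 + R)*(R + R²)
V(U(M), -1)*c = -1*(-1)*12059 = 1*12059 = 12059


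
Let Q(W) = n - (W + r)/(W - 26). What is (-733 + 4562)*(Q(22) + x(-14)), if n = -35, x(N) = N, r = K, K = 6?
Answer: -160818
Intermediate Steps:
r = 6
Q(W) = -35 - (6 + W)/(-26 + W) (Q(W) = -35 - (W + 6)/(W - 26) = -35 - (6 + W)/(-26 + W))
(-733 + 4562)*(Q(22) + x(-14)) = (-733 + 4562)*(4*(226 - 9*22)/(-26 + 22) - 14) = 3829*(4*(226 - 198)/(-4) - 14) = 3829*(4*(-¼)*28 - 14) = 3829*(-28 - 14) = 3829*(-42) = -160818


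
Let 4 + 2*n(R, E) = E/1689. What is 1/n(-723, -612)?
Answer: -563/1228 ≈ -0.45847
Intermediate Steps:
n(R, E) = -2 + E/3378 (n(R, E) = -2 + (E/1689)/2 = -2 + E/3378)
1/n(-723, -612) = 1/(-2 + (1/3378)*(-612)) = 1/(-2 - 102/563) = 1/(-1228/563) = -563/1228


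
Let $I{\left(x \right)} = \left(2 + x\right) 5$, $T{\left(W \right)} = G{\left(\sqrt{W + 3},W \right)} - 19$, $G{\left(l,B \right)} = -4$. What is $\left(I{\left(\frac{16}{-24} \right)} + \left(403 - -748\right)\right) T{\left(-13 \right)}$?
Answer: $- \frac{79879}{3} \approx -26626.0$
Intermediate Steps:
$T{\left(W \right)} = -23$ ($T{\left(W \right)} = -4 - 19 = -23$)
$I{\left(x \right)} = 10 + 5 x$
$\left(I{\left(\frac{16}{-24} \right)} + \left(403 - -748\right)\right) T{\left(-13 \right)} = \left(\left(10 + 5 \frac{16}{-24}\right) + \left(403 - -748\right)\right) \left(-23\right) = \left(\left(10 + 5 \cdot 16 \left(- \frac{1}{24}\right)\right) + \left(403 + 748\right)\right) \left(-23\right) = \left(\left(10 + 5 \left(- \frac{2}{3}\right)\right) + 1151\right) \left(-23\right) = \left(\left(10 - \frac{10}{3}\right) + 1151\right) \left(-23\right) = \left(\frac{20}{3} + 1151\right) \left(-23\right) = \frac{3473}{3} \left(-23\right) = - \frac{79879}{3}$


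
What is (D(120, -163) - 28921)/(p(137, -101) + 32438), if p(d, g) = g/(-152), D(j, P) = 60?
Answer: -4386872/4930677 ≈ -0.88971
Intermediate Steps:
p(d, g) = -g/152 (p(d, g) = g*(-1/152) = -g/152)
(D(120, -163) - 28921)/(p(137, -101) + 32438) = (60 - 28921)/(-1/152*(-101) + 32438) = -28861/(101/152 + 32438) = -28861/4930677/152 = -28861*152/4930677 = -4386872/4930677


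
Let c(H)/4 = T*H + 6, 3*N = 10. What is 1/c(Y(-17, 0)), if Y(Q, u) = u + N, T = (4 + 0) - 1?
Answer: 1/64 ≈ 0.015625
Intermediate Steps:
T = 3 (T = 4 - 1 = 3)
N = 10/3 (N = (1/3)*10 = 10/3 ≈ 3.3333)
Y(Q, u) = 10/3 + u (Y(Q, u) = u + 10/3 = 10/3 + u)
c(H) = 24 + 12*H (c(H) = 4*(3*H + 6) = 4*(6 + 3*H) = 24 + 12*H)
1/c(Y(-17, 0)) = 1/(24 + 12*(10/3 + 0)) = 1/(24 + 12*(10/3)) = 1/(24 + 40) = 1/64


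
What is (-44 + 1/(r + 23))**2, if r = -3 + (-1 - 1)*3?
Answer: 378225/196 ≈ 1929.7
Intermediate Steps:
r = -9 (r = -3 - 2*3 = -3 - 6 = -9)
(-44 + 1/(r + 23))**2 = (-44 + 1/(-9 + 23))**2 = (-44 + 1/14)**2 = (-615/14)**2 = 378225/196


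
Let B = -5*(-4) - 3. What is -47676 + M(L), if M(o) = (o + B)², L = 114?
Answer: -30515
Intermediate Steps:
B = 17 (B = 20 - 3 = 17)
M(o) = (17 + o)² (M(o) = (o + 17)² = (17 + o)²)
-47676 + M(L) = -47676 + (17 + 114)² = -47676 + 131² = -47676 + 17161 = -30515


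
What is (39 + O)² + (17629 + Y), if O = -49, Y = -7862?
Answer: 9867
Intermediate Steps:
(39 + O)² + (17629 + Y) = (39 - 49)² + (17629 - 7862) = (-10)² + 9767 = 100 + 9767 = 9867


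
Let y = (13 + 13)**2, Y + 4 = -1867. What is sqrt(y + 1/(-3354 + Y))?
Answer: sqrt(738208691)/1045 ≈ 26.000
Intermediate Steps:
Y = -1871 (Y = -4 - 1867 = -1871)
y = 676 (y = 26**2 = 676)
sqrt(y + 1/(-3354 + Y)) = sqrt(676 + 1/(-3354 - 1871)) = sqrt(676 + 1/(-5225)) = sqrt(676 - 1/5225) = sqrt(3532099/5225) = sqrt(738208691)/1045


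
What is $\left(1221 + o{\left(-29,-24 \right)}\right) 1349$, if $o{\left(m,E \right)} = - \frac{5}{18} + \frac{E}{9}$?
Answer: $\frac{29576825}{18} \approx 1.6432 \cdot 10^{6}$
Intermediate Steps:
$o{\left(m,E \right)} = - \frac{5}{18} + \frac{E}{9}$ ($o{\left(m,E \right)} = \left(-5\right) \frac{1}{18} + E \frac{1}{9} = - \frac{5}{18} + \frac{E}{9}$)
$\left(1221 + o{\left(-29,-24 \right)}\right) 1349 = \left(1221 + \left(- \frac{5}{18} + \frac{1}{9} \left(-24\right)\right)\right) 1349 = \left(1221 - \frac{53}{18}\right) 1349 = \frac{21925}{18} \cdot 1349 = \frac{29576825}{18}$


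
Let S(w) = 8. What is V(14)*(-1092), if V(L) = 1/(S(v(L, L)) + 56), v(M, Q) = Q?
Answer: -273/16 ≈ -17.063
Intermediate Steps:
V(L) = 1/64 (V(L) = 1/(8 + 56) = 1/64)
V(14)*(-1092) = (1/64)*(-1092) = -273/16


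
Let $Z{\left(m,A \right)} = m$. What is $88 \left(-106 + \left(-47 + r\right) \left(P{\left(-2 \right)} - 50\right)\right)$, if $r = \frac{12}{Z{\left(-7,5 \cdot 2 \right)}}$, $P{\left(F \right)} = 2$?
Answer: $\frac{1375088}{7} \approx 1.9644 \cdot 10^{5}$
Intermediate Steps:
$r = - \frac{12}{7}$ ($r = \frac{12}{-7} = 12 \left(- \frac{1}{7}\right) = - \frac{12}{7} \approx -1.7143$)
$88 \left(-106 + \left(-47 + r\right) \left(P{\left(-2 \right)} - 50\right)\right) = 88 \left(-106 + \left(-47 - \frac{12}{7}\right) \left(2 - 50\right)\right) = 88 \left(-106 - - \frac{16368}{7}\right) = 88 \left(-106 + \frac{16368}{7}\right) = 88 \cdot \frac{15626}{7} = \frac{1375088}{7}$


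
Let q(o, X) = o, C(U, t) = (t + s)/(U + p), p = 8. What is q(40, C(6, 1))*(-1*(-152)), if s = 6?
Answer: 6080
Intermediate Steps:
C(U, t) = (6 + t)/(8 + U) (C(U, t) = (t + 6)/(U + 8) = (6 + t)/(8 + U))
q(40, C(6, 1))*(-1*(-152)) = 40*(-1*(-152)) = 40*152 = 6080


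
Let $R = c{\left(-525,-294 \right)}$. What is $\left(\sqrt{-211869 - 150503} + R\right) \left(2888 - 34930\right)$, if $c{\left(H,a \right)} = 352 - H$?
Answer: $-28100834 - 4678132 i \sqrt{17} \approx -2.8101 \cdot 10^{7} - 1.9288 \cdot 10^{7} i$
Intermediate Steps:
$R = 877$ ($R = 352 - -525 = 352 + 525 = 877$)
$\left(\sqrt{-211869 - 150503} + R\right) \left(2888 - 34930\right) = \left(\sqrt{-211869 - 150503} + 877\right) \left(2888 - 34930\right) = \left(\sqrt{-362372} + 877\right) \left(-32042\right) = \left(146 i \sqrt{17} + 877\right) \left(-32042\right) = \left(877 + 146 i \sqrt{17}\right) \left(-32042\right) = -28100834 - 4678132 i \sqrt{17}$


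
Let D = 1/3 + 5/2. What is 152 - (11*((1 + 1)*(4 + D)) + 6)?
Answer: -13/3 ≈ -4.3333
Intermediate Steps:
D = 17/6 (D = 1*(⅓) + 5*(½) = ⅓ + 5/2 = 17/6 ≈ 2.8333)
152 - (11*((1 + 1)*(4 + D)) + 6) = 152 - (11*((1 + 1)*(4 + 17/6)) + 6) = 152 - (11*(2*(41/6)) + 6) = 152 - (11*(41/3) + 6) = 152 - (451/3 + 6) = 152 - 1*469/3 = 152 - 469/3 = -13/3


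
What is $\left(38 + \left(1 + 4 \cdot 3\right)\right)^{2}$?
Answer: $2601$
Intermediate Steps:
$\left(38 + \left(1 + 4 \cdot 3\right)\right)^{2} = \left(38 + \left(1 + 12\right)\right)^{2} = \left(38 + 13\right)^{2} = 51^{2} = 2601$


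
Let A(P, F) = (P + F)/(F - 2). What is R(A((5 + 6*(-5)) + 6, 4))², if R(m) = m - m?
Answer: 0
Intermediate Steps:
A(P, F) = (F + P)/(-2 + F)
R(m) = 0
R(A((5 + 6*(-5)) + 6, 4))² = 0² = 0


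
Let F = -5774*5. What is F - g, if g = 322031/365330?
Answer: -620435243/21490 ≈ -28871.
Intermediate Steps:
g = 18943/21490 (g = 322031*(1/365330) = 18943/21490 ≈ 0.88148)
F = -28870
F - g = -28870 - 1*18943/21490 = -28870 - 18943/21490 = -620435243/21490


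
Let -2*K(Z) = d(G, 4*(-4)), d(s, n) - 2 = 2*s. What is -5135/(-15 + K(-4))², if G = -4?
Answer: -5135/144 ≈ -35.660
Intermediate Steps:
d(s, n) = 2 + 2*s
K(Z) = 3 (K(Z) = -(2 + 2*(-4))/2 = -(2 - 8)/2 = -½*(-6) = 3)
-5135/(-15 + K(-4))² = -5135/(-15 + 3)² = -5135/((-12)²) = -5135/144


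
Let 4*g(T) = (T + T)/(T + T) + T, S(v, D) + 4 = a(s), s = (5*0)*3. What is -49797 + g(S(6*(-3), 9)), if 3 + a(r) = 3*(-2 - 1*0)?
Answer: -49800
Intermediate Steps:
s = 0 (s = 0*3 = 0)
a(r) = -9 (a(r) = -3 + 3*(-2 - 1*0) = -3 + 3*(-2 + 0) = -3 + 3*(-2) = -3 - 6 = -9)
S(v, D) = -13 (S(v, D) = -4 - 9 = -13)
g(T) = ¼ + T/4 (g(T) = ((T + T)/(T + T) + T)/4 = ((2*T)/((2*T)) + T)/4 = ((2*T)*(1/(2*T)) + T)/4 = (1 + T)/4 = ¼ + T/4)
-49797 + g(S(6*(-3), 9)) = -49797 + (¼ + (¼)*(-13)) = -49797 + (¼ - 13/4) = -49797 - 3 = -49800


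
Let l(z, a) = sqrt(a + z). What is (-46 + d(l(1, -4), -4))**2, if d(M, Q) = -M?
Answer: (46 + I*sqrt(3))**2 ≈ 2113.0 + 159.35*I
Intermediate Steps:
(-46 + d(l(1, -4), -4))**2 = (-46 - sqrt(-4 + 1))**2 = (-46 - sqrt(-3))**2 = (-46 - I*sqrt(3))**2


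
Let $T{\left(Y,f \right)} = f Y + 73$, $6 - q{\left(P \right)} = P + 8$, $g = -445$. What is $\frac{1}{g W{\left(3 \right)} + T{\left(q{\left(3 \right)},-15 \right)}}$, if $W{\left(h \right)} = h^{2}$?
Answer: $- \frac{1}{3857} \approx -0.00025927$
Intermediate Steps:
$q{\left(P \right)} = -2 - P$ ($q{\left(P \right)} = 6 - \left(P + 8\right) = 6 - \left(8 + P\right) = -2 - P$)
$T{\left(Y,f \right)} = 73 + Y f$ ($T{\left(Y,f \right)} = Y f + 73 = 73 + Y f$)
$\frac{1}{g W{\left(3 \right)} + T{\left(q{\left(3 \right)},-15 \right)}} = \frac{1}{- 445 \cdot 3^{2} + \left(73 + \left(-2 - 3\right) \left(-15\right)\right)} = \frac{1}{\left(-445\right) 9 + \left(73 + \left(-2 - 3\right) \left(-15\right)\right)} = \frac{1}{-4005 + \left(73 - -75\right)} = \frac{1}{-4005 + \left(73 + 75\right)} = \frac{1}{-4005 + 148} = \frac{1}{-3857} = - \frac{1}{3857}$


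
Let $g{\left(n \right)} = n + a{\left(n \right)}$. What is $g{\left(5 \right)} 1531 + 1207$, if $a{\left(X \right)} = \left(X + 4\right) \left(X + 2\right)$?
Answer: $105315$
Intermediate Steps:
$a{\left(X \right)} = \left(2 + X\right) \left(4 + X\right)$ ($a{\left(X \right)} = \left(4 + X\right) \left(2 + X\right) = \left(2 + X\right) \left(4 + X\right)$)
$g{\left(n \right)} = 8 + n^{2} + 7 n$ ($g{\left(n \right)} = n + \left(8 + n^{2} + 6 n\right) = 8 + n^{2} + 7 n$)
$g{\left(5 \right)} 1531 + 1207 = \left(8 + 5^{2} + 7 \cdot 5\right) 1531 + 1207 = \left(8 + 25 + 35\right) 1531 + 1207 = 68 \cdot 1531 + 1207 = 104108 + 1207 = 105315$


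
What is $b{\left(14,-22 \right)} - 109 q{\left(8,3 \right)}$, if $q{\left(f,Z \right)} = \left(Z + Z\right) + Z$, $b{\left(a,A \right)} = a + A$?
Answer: $-989$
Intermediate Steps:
$b{\left(a,A \right)} = A + a$
$q{\left(f,Z \right)} = 3 Z$ ($q{\left(f,Z \right)} = 2 Z + Z = 3 Z$)
$b{\left(14,-22 \right)} - 109 q{\left(8,3 \right)} = \left(-22 + 14\right) - 109 \cdot 3 \cdot 3 = -8 - 981 = -989$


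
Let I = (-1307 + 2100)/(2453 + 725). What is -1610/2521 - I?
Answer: -7115733/8011738 ≈ -0.88816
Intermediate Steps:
I = 793/3178 ≈ 0.24953
-1610/2521 - I = -1610/2521 - 1*793/3178 = -1610*1/2521 - 793/3178 = -1610/2521 - 793/3178 = -7115733/8011738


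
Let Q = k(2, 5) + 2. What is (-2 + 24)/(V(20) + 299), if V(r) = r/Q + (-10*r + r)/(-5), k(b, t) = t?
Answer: 14/215 ≈ 0.065116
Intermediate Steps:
Q = 7 (Q = 5 + 2 = 7)
V(r) = 68*r/35 (V(r) = r/7 + (-10*r + r)/(-5) = r*(⅐) - 9*r*(-⅕) = r/7 + 9*r/5 = 68*r/35)
(-2 + 24)/(V(20) + 299) = (-2 + 24)/((68/35)*20 + 299) = 22/(272/7 + 299) = 22/(2365/7) = 22*(7/2365) = 14/215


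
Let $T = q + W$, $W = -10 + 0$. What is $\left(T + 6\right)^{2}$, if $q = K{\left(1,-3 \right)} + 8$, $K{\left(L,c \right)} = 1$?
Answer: $25$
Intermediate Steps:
$W = -10$
$q = 9$ ($q = 1 + 8 = 9$)
$T = -1$ ($T = 9 - 10 = -1$)
$\left(T + 6\right)^{2} = \left(-1 + 6\right)^{2} = 5^{2} = 25$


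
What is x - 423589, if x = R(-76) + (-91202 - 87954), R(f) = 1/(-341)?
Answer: -205536046/341 ≈ -6.0275e+5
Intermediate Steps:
R(f) = -1/341
x = -61092197/341 (x = -1/341 + (-91202 - 87954) = -1/341 - 179156 = -61092197/341 ≈ -1.7916e+5)
x - 423589 = -61092197/341 - 423589 = -205536046/341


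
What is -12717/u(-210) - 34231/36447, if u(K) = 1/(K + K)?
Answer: 194668495349/36447 ≈ 5.3411e+6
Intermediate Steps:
u(K) = 1/(2*K)
-12717/u(-210) - 34231/36447 = -12717/((½)/(-210)) - 34231/36447 = -12717/((½)*(-1/210)) - 34231*1/36447 = -12717/(-1/420) - 34231/36447 = -12717*(-420) - 34231/36447 = 5341140 - 34231/36447 = 194668495349/36447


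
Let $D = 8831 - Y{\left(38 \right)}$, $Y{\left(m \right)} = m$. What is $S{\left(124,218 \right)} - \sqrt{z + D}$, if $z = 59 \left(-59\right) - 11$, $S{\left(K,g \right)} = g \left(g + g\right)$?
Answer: $95048 - 3 \sqrt{589} \approx 94975.0$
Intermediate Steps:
$S{\left(K,g \right)} = 2 g^{2}$ ($S{\left(K,g \right)} = g 2 g = 2 g^{2}$)
$z = -3492$ ($z = -3481 - 11 = -3492$)
$D = 8793$ ($D = 8831 - 38 = 8793$)
$S{\left(124,218 \right)} - \sqrt{z + D} = 2 \cdot 218^{2} - \sqrt{-3492 + 8793} = 2 \cdot 47524 - \sqrt{5301} = 95048 - 3 \sqrt{589}$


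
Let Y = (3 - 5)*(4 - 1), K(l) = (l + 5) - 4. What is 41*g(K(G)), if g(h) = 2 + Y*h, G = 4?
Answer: -1148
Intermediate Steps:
K(l) = 1 + l (K(l) = (5 + l) - 4 = 1 + l)
Y = -6 (Y = -2*3 = -6)
g(h) = 2 - 6*h
41*g(K(G)) = 41*(2 - 6*(1 + 4)) = 41*(2 - 6*5) = 41*(2 - 30) = 41*(-28) = -1148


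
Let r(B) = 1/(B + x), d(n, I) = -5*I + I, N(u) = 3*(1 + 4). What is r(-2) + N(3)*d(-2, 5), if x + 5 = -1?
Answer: -2401/8 ≈ -300.13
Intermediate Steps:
x = -6 (x = -5 - 1 = -6)
N(u) = 15 (N(u) = 3*5 = 15)
d(n, I) = -4*I
r(B) = 1/(-6 + B) (r(B) = 1/(B - 6) = 1/(-6 + B))
r(-2) + N(3)*d(-2, 5) = 1/(-6 - 2) + 15*(-4*5) = 1/(-8) + 15*(-20) = -1/8 - 300 = -2401/8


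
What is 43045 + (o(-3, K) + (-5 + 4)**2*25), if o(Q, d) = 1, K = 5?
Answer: 43071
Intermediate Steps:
43045 + (o(-3, K) + (-5 + 4)**2*25) = 43045 + (1 + (-5 + 4)**2*25) = 43045 + (1 + (-1)**2*25) = 43045 + (1 + 1*25) = 43045 + (1 + 25) = 43045 + 26 = 43071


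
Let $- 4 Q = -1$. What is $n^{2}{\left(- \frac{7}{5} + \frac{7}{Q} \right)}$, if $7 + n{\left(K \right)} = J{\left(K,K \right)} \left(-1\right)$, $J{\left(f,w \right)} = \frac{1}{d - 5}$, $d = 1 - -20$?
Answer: $\frac{12769}{256} \approx 49.879$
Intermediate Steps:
$Q = \frac{1}{4}$ ($Q = \left(- \frac{1}{4}\right) \left(-1\right) = \frac{1}{4} \approx 0.25$)
$d = 21$ ($d = 1 + 20 = 21$)
$J{\left(f,w \right)} = \frac{1}{16}$ ($J{\left(f,w \right)} = \frac{1}{21 - 5} = \frac{1}{16}$)
$n{\left(K \right)} = - \frac{113}{16}$ ($n{\left(K \right)} = -7 + \frac{1}{16} \left(-1\right) = -7 - \frac{1}{16} = - \frac{113}{16}$)
$n^{2}{\left(- \frac{7}{5} + \frac{7}{Q} \right)} = \left(- \frac{113}{16}\right)^{2} = \frac{12769}{256}$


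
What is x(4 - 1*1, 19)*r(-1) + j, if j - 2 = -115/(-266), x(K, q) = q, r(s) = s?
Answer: -4407/266 ≈ -16.568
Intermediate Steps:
j = 647/266 (j = 2 - 115/(-266) = 2 - 115*(-1/266) = 2 + 115/266 = 647/266 ≈ 2.4323)
x(4 - 1*1, 19)*r(-1) + j = 19*(-1) + 647/266 = -19 + 647/266 = -4407/266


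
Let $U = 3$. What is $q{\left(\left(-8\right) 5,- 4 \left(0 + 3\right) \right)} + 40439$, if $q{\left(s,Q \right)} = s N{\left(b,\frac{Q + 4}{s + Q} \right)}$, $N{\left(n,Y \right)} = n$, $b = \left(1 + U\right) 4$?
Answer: $39799$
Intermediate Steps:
$b = 16$ ($b = \left(1 + 3\right) 4 = 4 \cdot 4 = 16$)
$q{\left(s,Q \right)} = 16 s$ ($q{\left(s,Q \right)} = s 16 = 16 s$)
$q{\left(\left(-8\right) 5,- 4 \left(0 + 3\right) \right)} + 40439 = 16 \left(\left(-8\right) 5\right) + 40439 = 16 \left(-40\right) + 40439 = -640 + 40439 = 39799$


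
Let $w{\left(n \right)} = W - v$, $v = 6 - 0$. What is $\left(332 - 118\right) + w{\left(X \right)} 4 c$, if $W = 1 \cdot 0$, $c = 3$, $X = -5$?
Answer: $142$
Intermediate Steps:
$v = 6$ ($v = 6 + 0 = 6$)
$W = 0$
$w{\left(n \right)} = -6$ ($w{\left(n \right)} = 0 - 6 = -6$)
$\left(332 - 118\right) + w{\left(X \right)} 4 c = \left(332 - 118\right) + \left(-6\right) 4 \cdot 3 = 214 - 72 = 142$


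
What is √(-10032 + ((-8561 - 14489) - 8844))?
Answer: I*√41926 ≈ 204.76*I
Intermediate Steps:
√(-10032 + ((-8561 - 14489) - 8844)) = √(-10032 + (-23050 - 8844)) = √(-10032 - 31894) = √(-41926) = I*√41926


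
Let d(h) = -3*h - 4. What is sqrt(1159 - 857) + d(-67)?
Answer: 197 + sqrt(302) ≈ 214.38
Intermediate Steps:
d(h) = -4 - 3*h
sqrt(1159 - 857) + d(-67) = sqrt(1159 - 857) + (-4 - 3*(-67)) = sqrt(302) + (-4 + 201) = sqrt(302) + 197 = 197 + sqrt(302)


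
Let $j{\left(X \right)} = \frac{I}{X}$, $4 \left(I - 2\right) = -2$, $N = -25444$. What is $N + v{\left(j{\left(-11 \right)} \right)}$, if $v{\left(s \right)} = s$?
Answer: $- \frac{559771}{22} \approx -25444.0$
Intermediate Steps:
$I = \frac{3}{2}$ ($I = 2 + \frac{1}{4} \left(-2\right) = 2 - \frac{1}{2} = \frac{3}{2} \approx 1.5$)
$j{\left(X \right)} = \frac{3}{2 X}$
$N + v{\left(j{\left(-11 \right)} \right)} = -25444 + \frac{3}{2 \left(-11\right)} = -25444 + \frac{3}{2} \left(- \frac{1}{11}\right) = -25444 - \frac{3}{22} = - \frac{559771}{22}$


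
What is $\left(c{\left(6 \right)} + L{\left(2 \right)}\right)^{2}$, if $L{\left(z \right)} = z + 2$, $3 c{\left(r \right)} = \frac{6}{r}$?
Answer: $\frac{169}{9} \approx 18.778$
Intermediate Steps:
$c{\left(r \right)} = \frac{2}{r}$ ($c{\left(r \right)} = \frac{6 \frac{1}{r}}{3} = \frac{2}{r}$)
$L{\left(z \right)} = 2 + z$
$\left(c{\left(6 \right)} + L{\left(2 \right)}\right)^{2} = \left(\frac{2}{6} + \left(2 + 2\right)\right)^{2} = \left(2 \cdot \frac{1}{6} + 4\right)^{2} = \left(\frac{1}{3} + 4\right)^{2} = \left(\frac{13}{3}\right)^{2} = \frac{169}{9}$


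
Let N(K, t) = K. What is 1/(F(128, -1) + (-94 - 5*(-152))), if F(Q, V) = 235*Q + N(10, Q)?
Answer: 1/30756 ≈ 3.2514e-5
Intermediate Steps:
F(Q, V) = 10 + 235*Q (F(Q, V) = 235*Q + 10 = 10 + 235*Q)
1/(F(128, -1) + (-94 - 5*(-152))) = 1/((10 + 235*128) + (-94 - 5*(-152))) = 1/((10 + 30080) + (-94 + 760)) = 1/(30090 + 666) = 1/30756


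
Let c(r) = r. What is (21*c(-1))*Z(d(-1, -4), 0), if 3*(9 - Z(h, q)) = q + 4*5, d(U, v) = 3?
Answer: -49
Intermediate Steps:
Z(h, q) = 7/3 - q/3 (Z(h, q) = 9 - (q + 4*5)/3 = 9 - (q + 20)/3 = 9 - (20 + q)/3 = 9 + (-20/3 - q/3) = 7/3 - q/3)
(21*c(-1))*Z(d(-1, -4), 0) = (21*(-1))*(7/3 - ⅓*0) = -21*(7/3 + 0) = -21*7/3 = -49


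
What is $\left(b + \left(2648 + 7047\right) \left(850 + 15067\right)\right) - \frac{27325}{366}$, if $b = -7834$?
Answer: $\frac{56476510721}{366} \approx 1.5431 \cdot 10^{8}$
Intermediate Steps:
$\left(b + \left(2648 + 7047\right) \left(850 + 15067\right)\right) - \frac{27325}{366} = \left(-7834 + \left(2648 + 7047\right) \left(850 + 15067\right)\right) - \frac{27325}{366} = \left(-7834 + 9695 \cdot 15917\right) - \frac{27325}{366} = \left(-7834 + 154315315\right) - \frac{27325}{366} = 154307481 - \frac{27325}{366} = \frac{56476510721}{366}$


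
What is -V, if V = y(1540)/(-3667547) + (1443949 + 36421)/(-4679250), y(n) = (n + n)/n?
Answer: 542933591089/1716136929975 ≈ 0.31637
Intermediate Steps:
y(n) = 2 (y(n) = (2*n)/n = 2)
V = -542933591089/1716136929975 (V = 2/(-3667547) + (1443949 + 36421)/(-4679250) = 2*(-1/3667547) + 1480370*(-1/4679250) = -2/3667547 - 148037/467925 = -542933591089/1716136929975 ≈ -0.31637)
-V = -1*(-542933591089/1716136929975) = 542933591089/1716136929975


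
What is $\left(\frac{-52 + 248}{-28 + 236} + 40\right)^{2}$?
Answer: $\frac{4532641}{2704} \approx 1676.3$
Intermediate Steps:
$\left(\frac{-52 + 248}{-28 + 236} + 40\right)^{2} = \left(\frac{196}{208} + 40\right)^{2} = \left(196 \cdot \frac{1}{208} + 40\right)^{2} = \left(\frac{49}{52} + 40\right)^{2} = \left(\frac{2129}{52}\right)^{2} = \frac{4532641}{2704}$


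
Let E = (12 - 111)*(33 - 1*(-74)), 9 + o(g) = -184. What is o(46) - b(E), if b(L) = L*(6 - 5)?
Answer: 10400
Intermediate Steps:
o(g) = -193 (o(g) = -9 - 184 = -193)
E = -10593 (E = -99*(33 + 74) = -99*107 = -10593)
b(L) = L (b(L) = L*1 = L)
o(46) - b(E) = -193 - 1*(-10593) = -193 + 10593 = 10400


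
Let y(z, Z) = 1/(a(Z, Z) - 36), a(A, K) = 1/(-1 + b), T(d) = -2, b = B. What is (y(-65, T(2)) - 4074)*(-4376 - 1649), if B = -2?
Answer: 2675515725/109 ≈ 2.4546e+7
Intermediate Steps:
b = -2
a(A, K) = -1/3 (a(A, K) = 1/(-1 - 2) = 1/(-3) = -1/3)
y(z, Z) = -3/109 (y(z, Z) = 1/(-1/3 - 36) = 1/(-109/3) = -3/109)
(y(-65, T(2)) - 4074)*(-4376 - 1649) = (-3/109 - 4074)*(-4376 - 1649) = -444069/109*(-6025) = 2675515725/109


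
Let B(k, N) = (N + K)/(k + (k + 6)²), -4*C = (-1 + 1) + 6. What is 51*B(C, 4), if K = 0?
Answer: 272/25 ≈ 10.880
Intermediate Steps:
C = -3/2 (C = -((-1 + 1) + 6)/4 = -(0 + 6)/4 = -¼*6 = -3/2 ≈ -1.5000)
B(k, N) = N/(k + (6 + k)²) (B(k, N) = (N + 0)/(k + (k + 6)²) = N/(k + (6 + k)²))
51*B(C, 4) = 51*(4/(-3/2 + (6 - 3/2)²)) = 51*(4/(-3/2 + (9/2)²)) = 51*(4/(-3/2 + 81/4)) = 51*(4/(75/4)) = 51*(4*(4/75)) = 51*(16/75) = 272/25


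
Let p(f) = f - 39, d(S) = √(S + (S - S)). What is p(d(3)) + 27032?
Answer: 26993 + √3 ≈ 26995.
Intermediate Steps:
d(S) = √S (d(S) = √(S + 0) = √S)
p(f) = -39 + f
p(d(3)) + 27032 = (-39 + √3) + 27032 = 26993 + √3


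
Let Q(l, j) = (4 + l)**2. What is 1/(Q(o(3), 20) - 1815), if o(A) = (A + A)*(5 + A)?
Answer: 1/889 ≈ 0.0011249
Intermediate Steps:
o(A) = 2*A*(5 + A) (o(A) = (2*A)*(5 + A) = 2*A*(5 + A))
1/(Q(o(3), 20) - 1815) = 1/((4 + 2*3*(5 + 3))**2 - 1815) = 1/((4 + 2*3*8)**2 - 1815) = 1/((4 + 48)**2 - 1815) = 1/(52**2 - 1815) = 1/(2704 - 1815) = 1/889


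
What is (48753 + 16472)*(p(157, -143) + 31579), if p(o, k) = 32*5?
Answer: 2070176275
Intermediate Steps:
p(o, k) = 160
(48753 + 16472)*(p(157, -143) + 31579) = (48753 + 16472)*(160 + 31579) = 65225*31739 = 2070176275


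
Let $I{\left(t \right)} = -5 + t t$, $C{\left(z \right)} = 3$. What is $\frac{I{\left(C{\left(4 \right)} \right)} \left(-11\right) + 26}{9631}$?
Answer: $- \frac{18}{9631} \approx -0.001869$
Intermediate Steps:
$I{\left(t \right)} = -5 + t^{2}$
$\frac{I{\left(C{\left(4 \right)} \right)} \left(-11\right) + 26}{9631} = \frac{\left(-5 + 3^{2}\right) \left(-11\right) + 26}{9631} = \left(\left(-5 + 9\right) \left(-11\right) + 26\right) \frac{1}{9631} = \left(4 \left(-11\right) + 26\right) \frac{1}{9631} = \left(-44 + 26\right) \frac{1}{9631} = \left(-18\right) \frac{1}{9631} = - \frac{18}{9631}$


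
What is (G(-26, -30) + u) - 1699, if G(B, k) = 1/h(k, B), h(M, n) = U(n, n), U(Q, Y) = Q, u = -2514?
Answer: -109539/26 ≈ -4213.0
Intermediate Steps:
h(M, n) = n
G(B, k) = 1/B
(G(-26, -30) + u) - 1699 = (1/(-26) - 2514) - 1699 = (-1/26 - 2514) - 1699 = -65365/26 - 1699 = -109539/26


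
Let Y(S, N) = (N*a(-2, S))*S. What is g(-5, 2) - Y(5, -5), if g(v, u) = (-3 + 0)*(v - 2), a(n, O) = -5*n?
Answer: 271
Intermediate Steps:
Y(S, N) = 10*N*S (Y(S, N) = (N*(-5*(-2)))*S = (N*10)*S = (10*N)*S = 10*N*S)
g(v, u) = 6 - 3*v (g(v, u) = -3*(-2 + v) = 6 - 3*v)
g(-5, 2) - Y(5, -5) = (6 - 3*(-5)) - 10*(-5)*5 = (6 + 15) - 1*(-250) = 21 + 250 = 271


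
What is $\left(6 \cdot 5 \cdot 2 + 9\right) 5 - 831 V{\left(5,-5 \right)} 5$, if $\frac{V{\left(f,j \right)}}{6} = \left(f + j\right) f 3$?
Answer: $345$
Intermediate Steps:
$V{\left(f,j \right)} = 18 f \left(f + j\right)$ ($V{\left(f,j \right)} = 6 \left(f + j\right) f 3 = 6 f \left(f + j\right) 3 = 6 \cdot 3 f \left(f + j\right) = 18 f \left(f + j\right)$)
$\left(6 \cdot 5 \cdot 2 + 9\right) 5 - 831 V{\left(5,-5 \right)} 5 = \left(6 \cdot 5 \cdot 2 + 9\right) 5 - 831 \cdot 18 \cdot 5 \left(5 - 5\right) 5 = \left(30 \cdot 2 + 9\right) 5 - 831 \cdot 18 \cdot 5 \cdot 0 \cdot 5 = \left(60 + 9\right) 5 - 831 \cdot 0 \cdot 5 = 69 \cdot 5 - 0 = 345 + 0 = 345$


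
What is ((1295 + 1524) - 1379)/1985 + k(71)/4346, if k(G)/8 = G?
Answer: 738572/862681 ≈ 0.85614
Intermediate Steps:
k(G) = 8*G
((1295 + 1524) - 1379)/1985 + k(71)/4346 = ((1295 + 1524) - 1379)/1985 + (8*71)/4346 = (2819 - 1379)*(1/1985) + 568*(1/4346) = 1440*(1/1985) + 284/2173 = 288/397 + 284/2173 = 738572/862681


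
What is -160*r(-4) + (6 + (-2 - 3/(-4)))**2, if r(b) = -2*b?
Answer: -20119/16 ≈ -1257.4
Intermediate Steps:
-160*r(-4) + (6 + (-2 - 3/(-4)))**2 = -160*(-2*(-4)) + (6 + (-2 - 3/(-4)))**2 = -160*8 + (6 + (-2 - 3*(-1)/4))**2 = -32*40 + (6 + (-2 - 1*(-3/4)))**2 = -1280 + (6 + (-2 + 3/4))**2 = -1280 + (6 - 5/4)**2 = -1280 + (19/4)**2 = -1280 + 361/16 = -20119/16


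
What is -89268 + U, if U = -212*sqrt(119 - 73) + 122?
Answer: -89146 - 212*sqrt(46) ≈ -90584.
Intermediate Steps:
U = 122 - 212*sqrt(46) (U = -212*sqrt(46) + 122 = 122 - 212*sqrt(46) ≈ -1315.9)
-89268 + U = -89268 + (122 - 212*sqrt(46)) = -89146 - 212*sqrt(46)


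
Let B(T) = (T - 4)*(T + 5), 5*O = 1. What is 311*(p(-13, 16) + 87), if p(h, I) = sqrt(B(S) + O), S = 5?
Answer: 27057 + 311*sqrt(255)/5 ≈ 28050.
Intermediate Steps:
O = 1/5 (O = (1/5)*1 = 1/5 ≈ 0.20000)
B(T) = (-4 + T)*(5 + T)
p(h, I) = sqrt(255)/5 (p(h, I) = sqrt((-20 + 5 + 5**2) + 1/5) = sqrt((-20 + 5 + 25) + 1/5) = sqrt(10 + 1/5) = sqrt(51/5) = sqrt(255)/5)
311*(p(-13, 16) + 87) = 311*(sqrt(255)/5 + 87) = 311*(87 + sqrt(255)/5) = 27057 + 311*sqrt(255)/5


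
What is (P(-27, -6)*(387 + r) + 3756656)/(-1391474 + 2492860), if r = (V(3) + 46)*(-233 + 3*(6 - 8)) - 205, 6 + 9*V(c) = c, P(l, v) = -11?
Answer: 11624135/3304158 ≈ 3.5180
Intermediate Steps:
V(c) = -⅔ + c/9
r = -33358/3 (r = ((-⅔ + (⅑)*3) + 46)*(-233 + 3*(6 - 8)) - 205 = ((-⅔ + ⅓) + 46)*(-233 + 3*(-2)) - 205 = (-⅓ + 46)*(-233 - 6) - 205 = (137/3)*(-239) - 205 = -32743/3 - 205 = -33358/3 ≈ -11119.)
(P(-27, -6)*(387 + r) + 3756656)/(-1391474 + 2492860) = (-11*(387 - 33358/3) + 3756656)/(-1391474 + 2492860) = (-11*(-32197/3) + 3756656)/1101386 = (354167/3 + 3756656)*(1/1101386) = (11624135/3)*(1/1101386) = 11624135/3304158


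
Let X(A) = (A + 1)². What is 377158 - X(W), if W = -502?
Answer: 126157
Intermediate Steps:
X(A) = (1 + A)²
377158 - X(W) = 377158 - (1 - 502)² = 377158 - 1*(-501)² = 377158 - 1*251001 = 377158 - 251001 = 126157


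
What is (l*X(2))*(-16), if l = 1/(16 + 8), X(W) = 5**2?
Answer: -50/3 ≈ -16.667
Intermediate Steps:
X(W) = 25
l = 1/24 ≈ 0.041667
(l*X(2))*(-16) = ((1/24)*25)*(-16) = (25/24)*(-16) = -50/3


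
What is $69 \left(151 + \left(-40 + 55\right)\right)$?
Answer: $11454$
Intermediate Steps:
$69 \left(151 + \left(-40 + 55\right)\right) = 69 \left(151 + 15\right) = 69 \cdot 166 = 11454$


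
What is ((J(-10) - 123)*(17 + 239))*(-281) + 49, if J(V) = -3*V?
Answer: 6690097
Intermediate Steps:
((J(-10) - 123)*(17 + 239))*(-281) + 49 = ((-3*(-10) - 123)*(17 + 239))*(-281) + 49 = ((30 - 123)*256)*(-281) + 49 = -93*256*(-281) + 49 = -23808*(-281) + 49 = 6690048 + 49 = 6690097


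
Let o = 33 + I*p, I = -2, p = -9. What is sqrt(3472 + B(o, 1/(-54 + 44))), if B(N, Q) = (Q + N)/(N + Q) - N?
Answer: sqrt(3422) ≈ 58.498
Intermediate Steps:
o = 51 (o = 33 - 2*(-9) = 33 + 18 = 51)
B(N, Q) = 1 - N (B(N, Q) = (N + Q)/(N + Q) - N = 1 - N)
sqrt(3472 + B(o, 1/(-54 + 44))) = sqrt(3472 + (1 - 1*51)) = sqrt(3472 + (1 - 51)) = sqrt(3472 - 50) = sqrt(3422)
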